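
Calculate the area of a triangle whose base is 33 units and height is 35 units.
Area = (1/2) * base * height
Area = (1/2) * 33 * 35
Area = 577.50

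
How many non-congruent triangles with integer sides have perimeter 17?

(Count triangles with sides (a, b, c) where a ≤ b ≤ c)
With a ≤ b ≤ c and a + b + c = 17, the triangle inequality a + b > c gives c < 17/2, so c ≤ 8.
Iterate a from 1 to ⌊p/3⌋ = 5; for each a, b ranges from a to ⌊(p−a)/2⌋ with c = p − a − b, keeping only c ≥ b.
Triples: (1, 8, 8), (2, 7, 8), (3, 6, 8), …
Count = 8 triangles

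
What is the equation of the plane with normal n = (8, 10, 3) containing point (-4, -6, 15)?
d = n·P = (8)(-4) + (10)(-6) + (3)(15) = -47
Plane: 8x + 10y + 3z = -47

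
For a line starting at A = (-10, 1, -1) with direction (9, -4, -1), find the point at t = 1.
P(1) = (-10 + 9(1), 1 + (-4)(1), -1 + (-1)(1)) = (-1, -3, -2)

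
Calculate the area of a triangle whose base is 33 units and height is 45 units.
Area = (1/2) * base * height
Area = (1/2) * 33 * 45
Area = 742.50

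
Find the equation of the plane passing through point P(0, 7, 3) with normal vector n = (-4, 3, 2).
d = n·P = (-4)(0) + (3)(7) + (2)(3) = 27
Plane: -4x + 3y + 2z = 27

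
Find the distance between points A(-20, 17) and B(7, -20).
Using the distance formula: d = sqrt((x₂-x₁)² + (y₂-y₁)²)
dx = 7 - (-20) = 27
dy = (-20) - 17 = -37
d = sqrt(27² + (-37)²) = sqrt(729 + 1369) = sqrt(2098) = 45.80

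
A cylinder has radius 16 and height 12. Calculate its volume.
Volume = pi * r² * h
Volume = pi * 16² * 12
Volume = pi * 256 * 12
Volume = pi * 3072
Volume = 9650.97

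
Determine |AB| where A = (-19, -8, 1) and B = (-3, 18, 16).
d = √[(16)² + (26)² + (15)²] = √1157 = 34.01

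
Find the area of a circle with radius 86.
Area = pi * r²
Area = pi * 86²
Area = pi * 7396
Area = 23235.22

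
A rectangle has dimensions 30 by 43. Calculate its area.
Area = length * width
Area = 30 * 43
Area = 1290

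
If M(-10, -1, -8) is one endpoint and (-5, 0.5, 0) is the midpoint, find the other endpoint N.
N = (2×(-5) - (-10), 2×0.5 - (-1), 2×0 - (-8)) = (0, 2, 8)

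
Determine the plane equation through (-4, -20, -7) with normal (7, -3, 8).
d = n·P = (7)(-4) + (-3)(-20) + (8)(-7) = -24
Plane: 7x - 3y + 8z = -24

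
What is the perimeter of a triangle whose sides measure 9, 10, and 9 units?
Perimeter = sum of all sides
Perimeter = 9 + 10 + 9
Perimeter = 28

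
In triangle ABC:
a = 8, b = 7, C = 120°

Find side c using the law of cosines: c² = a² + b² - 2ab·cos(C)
c² = 8² + 7² - 2·8·7·cos(120°)
c² = 64 + 49 - 112·-0.5000 = 169
c = √169 = 13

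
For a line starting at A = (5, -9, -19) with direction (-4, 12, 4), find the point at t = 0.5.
P(0.5) = (5 + (-4)(0.5), -9 + 12(0.5), -19 + 4(0.5)) = (3, -3, -17)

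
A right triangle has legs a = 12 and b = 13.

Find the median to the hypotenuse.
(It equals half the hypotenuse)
Hypotenuse c = √(12² + 13²) = √313 = 17.6918
Median to hypotenuse = c/2 = 8.846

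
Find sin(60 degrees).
sin(60 degrees) = sqrt(3)/2
Decimal approximation: 0.866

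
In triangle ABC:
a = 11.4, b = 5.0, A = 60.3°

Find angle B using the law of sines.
sin(B)/b = sin(A)/a
sin(B) = b·sin(A)/a = 5.0·sin(60.3°)/11.4 = 0.380979
B = arcsin(0.380979) = 22.39°  (b ≤ a, so B ≤ A and the acute solution is unique)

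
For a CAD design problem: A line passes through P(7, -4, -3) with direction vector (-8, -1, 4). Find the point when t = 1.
P(1) = (7 + (-8)(1), -4 + (-1)(1), -3 + 4(1)) = (-1, -5, 1)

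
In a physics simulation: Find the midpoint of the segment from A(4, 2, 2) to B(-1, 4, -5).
Midpoint = ((4-1)/2, (2+4)/2, (2-5)/2) = (1.5, 3, -1.5)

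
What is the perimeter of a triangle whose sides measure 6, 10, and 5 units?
Perimeter = sum of all sides
Perimeter = 6 + 10 + 5
Perimeter = 21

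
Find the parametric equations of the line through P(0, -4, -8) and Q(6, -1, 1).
Direction vector d = Q - P = (6, 3, 9)
x = 0 + 6t, y = -4 + 3t, z = -8 + 9t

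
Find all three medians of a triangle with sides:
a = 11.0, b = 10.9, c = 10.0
Using m_x = ½√(2y² + 2z² - x²):
m_a = ½√(2·10.9² + 2·10.0² - 11.0²) = ½√316.62 = 8.897
m_b = ½√(2·11.0² + 2·10.0² - 10.9²) = ½√323.19 = 8.989
m_c = ½√(2·11.0² + 2·10.9² - 10.0²) = ½√379.62 = 9.742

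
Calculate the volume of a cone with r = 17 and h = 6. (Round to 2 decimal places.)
Volume = (1/3) * pi * r² * h
Volume = (1/3) * pi * 17² * 6
Volume = (1/3) * pi * 289 * 6
Volume = (1/3) * pi * 1734
Volume = 1815.84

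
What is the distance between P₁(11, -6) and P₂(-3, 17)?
Using the distance formula: d = sqrt((x₂-x₁)² + (y₂-y₁)²)
dx = (-3) - 11 = -14
dy = 17 - (-6) = 23
d = sqrt((-14)² + 23²) = sqrt(196 + 529) = sqrt(725) = 26.93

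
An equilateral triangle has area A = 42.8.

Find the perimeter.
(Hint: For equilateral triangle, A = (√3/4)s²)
A = (√3/4)s²  →  s² = 4A/√3 = 4·42.8/√3 = 98.8424
s = 9.94195
Perimeter = 3s = 29.83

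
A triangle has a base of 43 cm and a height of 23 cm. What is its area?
Area = (1/2) * base * height
Area = (1/2) * 43 * 23
Area = 494.50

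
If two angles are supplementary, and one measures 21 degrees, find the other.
Supplementary angles sum to 180 degrees.
Other angle = 180 - 21
Other angle = 159 degrees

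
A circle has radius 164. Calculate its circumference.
Circumference = 2 * pi * r
Circumference = 2 * pi * 164
Circumference = 1030.44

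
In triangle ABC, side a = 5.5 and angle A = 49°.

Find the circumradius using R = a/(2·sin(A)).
R = a/(2·sin(A)) = 5.5/(2·sin(49°))
R = 5.5/(2·0.754710) = 5.5/1.509419 = 3.644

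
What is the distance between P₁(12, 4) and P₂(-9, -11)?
Using the distance formula: d = sqrt((x₂-x₁)² + (y₂-y₁)²)
dx = (-9) - 12 = -21
dy = (-11) - 4 = -15
d = sqrt((-21)² + (-15)²) = sqrt(441 + 225) = sqrt(666) = 25.81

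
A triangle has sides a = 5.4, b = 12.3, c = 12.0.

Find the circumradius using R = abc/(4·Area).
s = (a+b+c)/2 = 14.85
Area = √(s(s-a)(s-b)(s-c)) = √(14.85·9.45·2.55·2.85) = 31.9353
R = abc/(4·Area) = (5.4·12.3·12.0)/(4·31.9353) = 797.04/127.7412 = 6.239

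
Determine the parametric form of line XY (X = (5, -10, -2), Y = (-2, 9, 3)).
Direction vector d = Y - X = (-7, 19, 5)
x = 5 - 7t, y = -10 + 19t, z = -2 + 5t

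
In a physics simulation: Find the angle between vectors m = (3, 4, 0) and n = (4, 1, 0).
m·n = 16, |m|² = 25, |n|² = 17
cos θ = 16/√425 ≈ 0.7761
θ ≈ 39.09°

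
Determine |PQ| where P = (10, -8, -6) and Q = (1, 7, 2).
d = √[(-9)² + (15)² + (8)²] = √370 = 19.24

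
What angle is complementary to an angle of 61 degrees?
Complementary angles sum to 90 degrees.
Other angle = 90 - 61
Other angle = 29 degrees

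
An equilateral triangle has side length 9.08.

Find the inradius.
For an equilateral triangle, r = s/(2√3) where s is the side.
r = 9.08/(2√3) = 9.08/3.464102 = 2.621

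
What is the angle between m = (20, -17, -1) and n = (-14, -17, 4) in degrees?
m·n = 5, |m|² = 690, |n|² = 501
cos θ = 5/√345690 ≈ 0.008504
θ ≈ 89.51°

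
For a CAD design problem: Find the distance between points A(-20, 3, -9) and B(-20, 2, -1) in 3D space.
d = √[(0)² + (-1)² + (8)²] = √65 = 8.062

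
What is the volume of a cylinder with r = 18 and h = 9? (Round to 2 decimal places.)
Volume = pi * r² * h
Volume = pi * 18² * 9
Volume = pi * 324 * 9
Volume = pi * 2916
Volume = 9160.88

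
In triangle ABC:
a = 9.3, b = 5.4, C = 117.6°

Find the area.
Using A = ½ab·sin(C):
A = ½·9.3·5.4·sin(117.6°) = ½·50.22·0.886204 = 22.25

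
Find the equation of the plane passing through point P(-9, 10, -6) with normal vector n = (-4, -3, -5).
d = n·P = (-4)(-9) + (-3)(10) + (-5)(-6) = 36
Plane: -4x - 3y - 5z = 36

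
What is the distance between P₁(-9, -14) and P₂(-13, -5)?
Using the distance formula: d = sqrt((x₂-x₁)² + (y₂-y₁)²)
dx = (-13) - (-9) = -4
dy = (-5) - (-14) = 9
d = sqrt((-4)² + 9²) = sqrt(16 + 81) = sqrt(97) = 9.85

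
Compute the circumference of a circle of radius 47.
Circumference = 2 * pi * r
Circumference = 2 * pi * 47
Circumference = 295.31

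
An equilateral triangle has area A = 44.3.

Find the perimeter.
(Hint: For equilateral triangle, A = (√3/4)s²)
A = (√3/4)s²  →  s² = 4A/√3 = 4·44.3/√3 = 102.306
s = 10.1147
Perimeter = 3s = 30.34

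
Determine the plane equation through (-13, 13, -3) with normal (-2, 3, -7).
d = n·P = (-2)(-13) + (3)(13) + (-7)(-3) = 86
Plane: -2x + 3y - 7z = 86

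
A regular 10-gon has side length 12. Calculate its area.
For a regular 10-gon with side length s = 12:
Apothem a = s / (2*tan(pi/10)) = 12 / (2*tan(pi/10)) ≈ 18.4661
Perimeter P = 10 * 12 = 120
Area = (1/2) * P * a = (1/2) * 120 * 18.4661 = 1107.97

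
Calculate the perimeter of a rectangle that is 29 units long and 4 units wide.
Perimeter = 2 * (length + width)
Perimeter = 2 * (29 + 4)
Perimeter = 2 * 33
Perimeter = 66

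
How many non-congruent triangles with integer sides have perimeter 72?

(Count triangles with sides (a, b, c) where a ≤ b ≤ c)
With a ≤ b ≤ c and a + b + c = 72, the triangle inequality a + b > c gives c < 72/2, so c ≤ 35.
Iterate a from 1 to ⌊p/3⌋ = 24; for each a, b ranges from a to ⌊(p−a)/2⌋ with c = p − a − b, keeping only c ≥ b.
Triples: (2, 35, 35), (3, 34, 35), (4, 33, 35), …
Count = 108 triangles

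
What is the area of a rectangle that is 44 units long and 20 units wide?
Area = length * width
Area = 44 * 20
Area = 880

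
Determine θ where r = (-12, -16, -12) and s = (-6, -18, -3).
r·s = 396, |r|² = 544, |s|² = 369
cos θ = 396/√200736 ≈ 0.8839
θ ≈ 27.89°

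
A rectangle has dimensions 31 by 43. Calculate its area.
Area = length * width
Area = 31 * 43
Area = 1333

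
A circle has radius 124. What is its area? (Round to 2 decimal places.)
Area = pi * r²
Area = pi * 124²
Area = pi * 15376
Area = 48305.13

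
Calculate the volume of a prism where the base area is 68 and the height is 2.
Volume = base area * height
Volume = 68 * 2
Volume = 136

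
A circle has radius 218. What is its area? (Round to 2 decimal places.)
Area = pi * r²
Area = pi * 218²
Area = pi * 47524
Area = 149301.05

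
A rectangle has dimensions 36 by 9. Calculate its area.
Area = length * width
Area = 36 * 9
Area = 324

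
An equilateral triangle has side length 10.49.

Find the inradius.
For an equilateral triangle, r = s/(2√3) where s is the side.
r = 10.49/(2√3) = 10.49/3.464102 = 3.028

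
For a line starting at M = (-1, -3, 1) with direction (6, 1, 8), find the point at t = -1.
P(-1) = (-1 + 6(-1), -3 + 1(-1), 1 + 8(-1)) = (-7, -4, -7)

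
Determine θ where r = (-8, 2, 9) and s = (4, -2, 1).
r·s = -27, |r|² = 149, |s|² = 21
cos θ = -27/√3129 ≈ -0.4827
θ ≈ 118.9°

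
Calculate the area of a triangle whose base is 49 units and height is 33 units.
Area = (1/2) * base * height
Area = (1/2) * 49 * 33
Area = 808.50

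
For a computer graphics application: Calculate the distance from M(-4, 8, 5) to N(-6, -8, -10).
d = √[(-2)² + (-16)² + (-15)²] = √485 = 22.02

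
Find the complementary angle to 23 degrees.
Complementary angles sum to 90 degrees.
Other angle = 90 - 23
Other angle = 67 degrees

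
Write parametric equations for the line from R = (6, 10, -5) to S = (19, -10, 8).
Direction vector d = S - R = (13, -20, 13)
x = 6 + 13t, y = 10 - 20t, z = -5 + 13t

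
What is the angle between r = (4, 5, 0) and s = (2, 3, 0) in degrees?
r·s = 23, |r|² = 41, |s|² = 13
cos θ = 23/√533 ≈ 0.9962
θ ≈ 4.97°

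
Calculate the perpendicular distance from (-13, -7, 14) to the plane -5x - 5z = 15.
d = |(-5)(-13) + 0(-7) + (-5)(14) - (15)| / √((-5)² + 0² + (-5)²) = 20/√50 = 2.828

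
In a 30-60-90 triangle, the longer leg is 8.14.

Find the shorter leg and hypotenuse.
In a 30-60-90 triangle, sides are in ratio 1 : √3 : 2.
Long leg = short leg·√3  →  short leg = 8.14/√3 = 4.7
Hypotenuse = 2·(short leg) = 2·8.14/√3 = 9.399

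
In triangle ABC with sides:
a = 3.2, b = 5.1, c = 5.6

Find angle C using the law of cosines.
cos(C) = (a² + b² - c²)/(2ab)
cos(C) = (3.2² + 5.1² - 5.6²)/(2·3.2·5.1) = 4.89/32.64 = 0.149816
C = arccos(0.149816) = 81.38°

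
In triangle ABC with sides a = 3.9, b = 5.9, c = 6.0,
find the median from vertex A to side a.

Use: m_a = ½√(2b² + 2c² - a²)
m_a = ½√(2·5.9² + 2·6.0² - 3.9²)
m_a = ½√(69.62 + 72 - 15.21) = ½√126.41 = 5.622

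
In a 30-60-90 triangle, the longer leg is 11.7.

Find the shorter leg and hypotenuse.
In a 30-60-90 triangle, sides are in ratio 1 : √3 : 2.
Long leg = short leg·√3  →  short leg = 11.7/√3 = 6.755
Hypotenuse = 2·(short leg) = 2·11.7/√3 = 13.51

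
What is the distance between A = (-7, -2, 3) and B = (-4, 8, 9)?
d = √[(3)² + (10)² + (6)²] = √145 = 12.04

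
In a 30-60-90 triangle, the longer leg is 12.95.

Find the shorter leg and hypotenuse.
In a 30-60-90 triangle, sides are in ratio 1 : √3 : 2.
Long leg = short leg·√3  →  short leg = 12.95/√3 = 7.477
Hypotenuse = 2·(short leg) = 2·12.95/√3 = 14.95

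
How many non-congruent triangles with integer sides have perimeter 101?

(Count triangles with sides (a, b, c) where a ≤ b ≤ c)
With a ≤ b ≤ c and a + b + c = 101, the triangle inequality a + b > c gives c < 101/2, so c ≤ 50.
Iterate a from 1 to ⌊p/3⌋ = 33; for each a, b ranges from a to ⌊(p−a)/2⌋ with c = p − a − b, keeping only c ≥ b.
Triples: (1, 50, 50), (2, 49, 50), (3, 48, 50), …
Count = 225 triangles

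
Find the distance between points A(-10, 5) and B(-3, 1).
Using the distance formula: d = sqrt((x₂-x₁)² + (y₂-y₁)²)
dx = (-3) - (-10) = 7
dy = 1 - 5 = -4
d = sqrt(7² + (-4)²) = sqrt(49 + 16) = sqrt(65) = 8.06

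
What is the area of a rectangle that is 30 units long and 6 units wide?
Area = length * width
Area = 30 * 6
Area = 180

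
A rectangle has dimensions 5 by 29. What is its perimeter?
Perimeter = 2 * (length + width)
Perimeter = 2 * (5 + 29)
Perimeter = 2 * 34
Perimeter = 68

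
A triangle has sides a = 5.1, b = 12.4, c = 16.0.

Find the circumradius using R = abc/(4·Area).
s = (a+b+c)/2 = 16.75
Area = √(s(s-a)(s-b)(s-c)) = √(16.75·11.65·4.35·0.75) = 25.2316
R = abc/(4·Area) = (5.1·12.4·16.0)/(4·25.2316) = 1011.84/100.9264 = 10.03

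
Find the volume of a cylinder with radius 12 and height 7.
Volume = pi * r² * h
Volume = pi * 12² * 7
Volume = pi * 144 * 7
Volume = pi * 1008
Volume = 3166.73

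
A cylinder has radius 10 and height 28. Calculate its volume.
Volume = pi * r² * h
Volume = pi * 10² * 28
Volume = pi * 100 * 28
Volume = pi * 2800
Volume = 8796.46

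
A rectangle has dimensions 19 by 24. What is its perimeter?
Perimeter = 2 * (length + width)
Perimeter = 2 * (19 + 24)
Perimeter = 2 * 43
Perimeter = 86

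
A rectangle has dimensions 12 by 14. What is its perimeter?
Perimeter = 2 * (length + width)
Perimeter = 2 * (12 + 14)
Perimeter = 2 * 26
Perimeter = 52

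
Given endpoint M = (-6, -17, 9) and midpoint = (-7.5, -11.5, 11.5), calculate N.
N = (2×(-7.5) - (-6), 2×(-11.5) - (-17), 2×11.5 - 9) = (-9, -6, 14)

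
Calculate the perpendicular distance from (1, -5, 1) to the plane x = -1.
d = |1(1) + 0(-5) + 0(1) - (-1)| / √(1² + 0² + 0²) = 2/√1 = 2.0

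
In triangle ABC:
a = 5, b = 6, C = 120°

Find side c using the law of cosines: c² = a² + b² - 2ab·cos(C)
c² = 5² + 6² - 2·5·6·cos(120°)
c² = 25 + 36 - 60·-0.5000 = 91
c = √91 = 9.539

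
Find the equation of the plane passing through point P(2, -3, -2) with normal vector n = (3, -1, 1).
d = n·P = (3)(2) + (-1)(-3) + (1)(-2) = 7
Plane: 3x - y + z = 7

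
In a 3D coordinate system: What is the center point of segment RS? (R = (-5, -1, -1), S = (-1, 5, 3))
Midpoint = ((-5-1)/2, (-1+5)/2, (-1+3)/2) = (-3, 2, 1)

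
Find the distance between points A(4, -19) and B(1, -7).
Using the distance formula: d = sqrt((x₂-x₁)² + (y₂-y₁)²)
dx = 1 - 4 = -3
dy = (-7) - (-19) = 12
d = sqrt((-3)² + 12²) = sqrt(9 + 144) = sqrt(153) = 12.37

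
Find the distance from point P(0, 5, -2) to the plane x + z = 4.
d = |1(0) + 0(5) + 1(-2) - (4)| / √(1² + 0² + 1²) = 6/√2 = 4.243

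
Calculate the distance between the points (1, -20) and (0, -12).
Using the distance formula: d = sqrt((x₂-x₁)² + (y₂-y₁)²)
dx = 0 - 1 = -1
dy = (-12) - (-20) = 8
d = sqrt((-1)² + 8²) = sqrt(1 + 64) = sqrt(65) = 8.06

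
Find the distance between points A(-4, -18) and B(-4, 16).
Using the distance formula: d = sqrt((x₂-x₁)² + (y₂-y₁)²)
dx = (-4) - (-4) = 0
dy = 16 - (-18) = 34
d = sqrt(0² + 34²) = sqrt(0 + 1156) = sqrt(1156) = 34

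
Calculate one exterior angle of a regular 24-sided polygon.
Exterior angle of a regular n-gon = 360/n
Exterior angle = 360/24
Exterior angle = 15 degrees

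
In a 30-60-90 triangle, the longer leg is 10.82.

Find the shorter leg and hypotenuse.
In a 30-60-90 triangle, sides are in ratio 1 : √3 : 2.
Long leg = short leg·√3  →  short leg = 10.82/√3 = 6.247
Hypotenuse = 2·(short leg) = 2·10.82/√3 = 12.49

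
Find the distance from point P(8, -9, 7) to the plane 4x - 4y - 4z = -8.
d = |4(8) + (-4)(-9) + (-4)(7) - (-8)| / √(4² + (-4)² + (-4)²) = 48/√48 = 6.928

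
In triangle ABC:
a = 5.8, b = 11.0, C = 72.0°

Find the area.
Using A = ½ab·sin(C):
A = ½·5.8·11.0·sin(72.0°) = ½·63.8·0.951057 = 30.34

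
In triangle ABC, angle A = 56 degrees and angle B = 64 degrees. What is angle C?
Sum of angles in a triangle = 180 degrees
Third angle = 180 - 56 - 64
Third angle = 60 degrees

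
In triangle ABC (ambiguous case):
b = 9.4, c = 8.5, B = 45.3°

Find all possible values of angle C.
sin(C)/c = sin(B)/b  →  sin(C) = c·sin(B)/b = 8.5·sin(45.3°)/9.4 = 0.642744
C₁ = arcsin(0.642744) = 40°,  C₂ = 180° - C₁ = 140°
Check C₂: A = 180° - 45.3° - 140° = -5.3° ≤ 0, rejected
C = 40° (one solution)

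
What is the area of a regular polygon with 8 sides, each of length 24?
For a regular 8-gon with side length s = 24:
Apothem a = s / (2*tan(pi/8)) = 24 / (2*tan(pi/8)) ≈ 28.97056
Perimeter P = 8 * 24 = 192
Area = (1/2) * P * a = (1/2) * 192 * 28.97056 = 2781.17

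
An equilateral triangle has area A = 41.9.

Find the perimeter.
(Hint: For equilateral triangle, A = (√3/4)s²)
A = (√3/4)s²  →  s² = 4A/√3 = 4·41.9/√3 = 96.7639
s = 9.83686
Perimeter = 3s = 29.51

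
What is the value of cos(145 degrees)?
cos(145 degrees) = -0.8192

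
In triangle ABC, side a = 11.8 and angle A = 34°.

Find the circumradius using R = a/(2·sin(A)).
R = a/(2·sin(A)) = 11.8/(2·sin(34°))
R = 11.8/(2·0.559193) = 11.8/1.118386 = 10.55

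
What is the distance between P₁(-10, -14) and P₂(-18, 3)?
Using the distance formula: d = sqrt((x₂-x₁)² + (y₂-y₁)²)
dx = (-18) - (-10) = -8
dy = 3 - (-14) = 17
d = sqrt((-8)² + 17²) = sqrt(64 + 289) = sqrt(353) = 18.79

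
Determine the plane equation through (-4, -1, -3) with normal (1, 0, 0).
d = n·P = (1)(-4) + (0)(-1) + (0)(-3) = -4
Plane: x = -4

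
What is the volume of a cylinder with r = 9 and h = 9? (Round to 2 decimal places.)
Volume = pi * r² * h
Volume = pi * 9² * 9
Volume = pi * 81 * 9
Volume = pi * 729
Volume = 2290.22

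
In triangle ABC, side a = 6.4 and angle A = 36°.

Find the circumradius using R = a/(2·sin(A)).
R = a/(2·sin(A)) = 6.4/(2·sin(36°))
R = 6.4/(2·0.587785) = 6.4/1.175571 = 5.444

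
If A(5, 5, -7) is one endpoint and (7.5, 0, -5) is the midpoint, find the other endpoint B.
B = (2×7.5 - 5, 2×0 - 5, 2×(-5) - (-7)) = (10, -5, -3)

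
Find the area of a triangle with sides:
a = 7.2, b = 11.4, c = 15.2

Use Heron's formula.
s = (a+b+c)/2 = (7.2+11.4+15.2)/2 = 16.9
A = √(s(s-a)(s-b)(s-c)) = √(16.9·9.7·5.5·1.7)
A = √1532.75 = 39.15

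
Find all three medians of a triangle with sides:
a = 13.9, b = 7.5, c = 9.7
Using m_x = ½√(2y² + 2z² - x²):
m_a = ½√(2·7.5² + 2·9.7² - 13.9²) = ½√107.47 = 5.183
m_b = ½√(2·13.9² + 2·9.7² - 7.5²) = ½√518.35 = 11.38
m_c = ½√(2·13.9² + 2·7.5² - 9.7²) = ½√404.83 = 10.06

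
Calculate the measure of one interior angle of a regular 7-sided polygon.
Interior angle of a regular n-gon = (n-2)*180/n
Interior angle = (7-2)*180/7
Interior angle = 5*180/7
Interior angle = 900/7
Interior angle = 128.57 degrees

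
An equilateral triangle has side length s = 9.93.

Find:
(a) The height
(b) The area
(a) Height h = s·√3/2 = 9.93·√3/2 = 8.6
(b) Area = (√3/4)·s² = (√3/4)·9.93² = (√3/4)·98.6049 = 42.7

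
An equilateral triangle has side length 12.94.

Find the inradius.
For an equilateral triangle, r = s/(2√3) where s is the side.
r = 12.94/(2√3) = 12.94/3.464102 = 3.735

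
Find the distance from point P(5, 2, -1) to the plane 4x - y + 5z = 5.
d = |4(5) + (-1)(2) + 5(-1) - (5)| / √(4² + (-1)² + 5²) = 8/√42 = 1.234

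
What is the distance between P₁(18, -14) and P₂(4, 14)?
Using the distance formula: d = sqrt((x₂-x₁)² + (y₂-y₁)²)
dx = 4 - 18 = -14
dy = 14 - (-14) = 28
d = sqrt((-14)² + 28²) = sqrt(196 + 784) = sqrt(980) = 31.30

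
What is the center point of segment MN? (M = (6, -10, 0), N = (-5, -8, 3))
Midpoint = ((6-5)/2, (-10-8)/2, (0+3)/2) = (0.5, -9, 1.5)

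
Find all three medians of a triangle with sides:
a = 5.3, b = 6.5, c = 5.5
Using m_x = ½√(2y² + 2z² - x²):
m_a = ½√(2·6.5² + 2·5.5² - 5.3²) = ½√116.91 = 5.406
m_b = ½√(2·5.3² + 2·5.5² - 6.5²) = ½√74.43 = 4.314
m_c = ½√(2·5.3² + 2·6.5² - 5.5²) = ½√110.43 = 5.254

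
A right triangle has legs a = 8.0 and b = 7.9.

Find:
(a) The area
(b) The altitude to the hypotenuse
(a) Area = ½ab = ½·8.0·7.9 = 31.6
(b) Hypotenuse c = √(8.0² + 7.9²) = √126.41 = 11.2432
    Area = ½·c·h_c  →  h_c = 2·Area/c = 2·31.6/11.2432 = 5.621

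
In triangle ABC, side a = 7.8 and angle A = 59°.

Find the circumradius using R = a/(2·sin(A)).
R = a/(2·sin(A)) = 7.8/(2·sin(59°))
R = 7.8/(2·0.857167) = 7.8/1.714335 = 4.55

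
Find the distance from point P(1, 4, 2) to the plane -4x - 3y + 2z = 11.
d = |(-4)(1) + (-3)(4) + 2(2) - (11)| / √((-4)² + (-3)² + 2²) = 23/√29 = 4.271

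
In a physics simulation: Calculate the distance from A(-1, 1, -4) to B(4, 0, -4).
d = √[(5)² + (-1)² + (0)²] = √26 = 5.099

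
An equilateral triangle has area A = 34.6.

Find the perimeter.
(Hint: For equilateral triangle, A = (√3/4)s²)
A = (√3/4)s²  →  s² = 4A/√3 = 4·34.6/√3 = 79.9053
s = 8.93898
Perimeter = 3s = 26.82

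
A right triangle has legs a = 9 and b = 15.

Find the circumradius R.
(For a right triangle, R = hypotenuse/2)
Hypotenuse c = √(9² + 15²) = √306 = 17.4929
R = c/2 = 8.746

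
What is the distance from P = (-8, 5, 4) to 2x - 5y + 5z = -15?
d = |2(-8) + (-5)(5) + 5(4) - (-15)| / √(2² + (-5)² + 5²) = 6/√54 = 0.8165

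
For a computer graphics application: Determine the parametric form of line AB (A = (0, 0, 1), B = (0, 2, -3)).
Direction vector d = B - A = (0, 2, -4)
x = 0, y = 0 + 2t, z = 1 - 4t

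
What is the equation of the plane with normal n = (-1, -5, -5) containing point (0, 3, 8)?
d = n·P = (-1)(0) + (-5)(3) + (-5)(8) = -55
Plane: -x - 5y - 5z = -55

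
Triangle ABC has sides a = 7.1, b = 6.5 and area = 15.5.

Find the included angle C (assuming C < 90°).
Area = ½ab·sin(C)  →  sin(C) = 2·Area/(ab)
sin(C) = 2·15.5/(7.1·6.5) = 0.671723
C = arcsin(0.671723) = 42.2°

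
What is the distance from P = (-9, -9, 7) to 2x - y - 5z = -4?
d = |2(-9) + (-1)(-9) + (-5)(7) - (-4)| / √(2² + (-1)² + (-5)²) = 40/√30 = 7.303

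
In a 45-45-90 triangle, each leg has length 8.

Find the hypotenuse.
Hypotenuse = 8√2 = 11.31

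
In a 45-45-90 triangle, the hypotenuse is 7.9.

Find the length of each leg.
In a 45-45-90 triangle, hypotenuse = leg·√2  →  leg = hypotenuse/√2
leg = 7.9/√2 = 5.586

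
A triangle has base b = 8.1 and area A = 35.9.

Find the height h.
A = ½bh  →  h = 2A/b
h = 2·35.9/8.1 = 8.864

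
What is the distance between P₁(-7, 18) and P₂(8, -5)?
Using the distance formula: d = sqrt((x₂-x₁)² + (y₂-y₁)²)
dx = 8 - (-7) = 15
dy = (-5) - 18 = -23
d = sqrt(15² + (-23)²) = sqrt(225 + 529) = sqrt(754) = 27.46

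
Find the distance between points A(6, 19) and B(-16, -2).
Using the distance formula: d = sqrt((x₂-x₁)² + (y₂-y₁)²)
dx = (-16) - 6 = -22
dy = (-2) - 19 = -21
d = sqrt((-22)² + (-21)²) = sqrt(484 + 441) = sqrt(925) = 30.41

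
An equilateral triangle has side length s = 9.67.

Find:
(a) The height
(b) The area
(a) Height h = s·√3/2 = 9.67·√3/2 = 8.374
(b) Area = (√3/4)·s² = (√3/4)·9.67² = (√3/4)·93.5089 = 40.49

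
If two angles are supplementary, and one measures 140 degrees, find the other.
Supplementary angles sum to 180 degrees.
Other angle = 180 - 140
Other angle = 40 degrees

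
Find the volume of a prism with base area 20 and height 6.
Volume = base area * height
Volume = 20 * 6
Volume = 120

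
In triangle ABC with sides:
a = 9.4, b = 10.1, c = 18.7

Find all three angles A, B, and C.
By the law of cosines:
cos(A) = (b² + c² - a²)/(2bc) = 0.961879  →  A = 15.87°
cos(B) = (a² + c² - b²)/(2ac) = 0.955854  →  B = 17.09°
cos(C) = (a² + b² - c²)/(2ab) = -0.839056  →  C = 147°
Check: A + B + C = 180.0° ✓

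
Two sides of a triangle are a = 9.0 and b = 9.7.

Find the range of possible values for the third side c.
By the triangle inequality: |a - b| < c < a + b
|9.0 - 9.7| < c < 9.0 + 9.7
0.7 < c < 18.7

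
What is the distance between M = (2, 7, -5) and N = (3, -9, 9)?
d = √[(1)² + (-16)² + (14)²] = √453 = 21.28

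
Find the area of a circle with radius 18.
Area = pi * r²
Area = pi * 18²
Area = pi * 324
Area = 1017.88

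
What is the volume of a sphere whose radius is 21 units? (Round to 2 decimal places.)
Volume = (4/3) * pi * r³
Volume = (4/3) * pi * 21³
Volume = (4/3) * pi * 9261
Volume = 38792.39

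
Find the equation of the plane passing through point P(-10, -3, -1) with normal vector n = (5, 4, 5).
d = n·P = (5)(-10) + (4)(-3) + (5)(-1) = -67
Plane: 5x + 4y + 5z = -67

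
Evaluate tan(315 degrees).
tan(315 degrees) = -1.0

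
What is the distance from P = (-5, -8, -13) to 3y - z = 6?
d = |0(-5) + 3(-8) + (-1)(-13) - (6)| / √(0² + 3² + (-1)²) = 17/√10 = 5.376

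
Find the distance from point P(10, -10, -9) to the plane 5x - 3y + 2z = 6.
d = |5(10) + (-3)(-10) + 2(-9) - (6)| / √(5² + (-3)² + 2²) = 56/√38 = 9.084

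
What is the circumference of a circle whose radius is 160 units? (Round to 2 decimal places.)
Circumference = 2 * pi * r
Circumference = 2 * pi * 160
Circumference = 1005.31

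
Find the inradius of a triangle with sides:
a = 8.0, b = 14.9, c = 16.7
s = (a+b+c)/2 = (8.0+14.9+16.7)/2 = 19.8
Area = √(s(s-a)(s-b)(s-c)) = √(19.8·11.8·4.9·3.1) = 59.5734
r = Area/s = 59.5734/19.8 = 3.009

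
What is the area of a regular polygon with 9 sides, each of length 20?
For a regular 9-gon with side length s = 20:
Apothem a = s / (2*tan(pi/9)) = 20 / (2*tan(pi/9)) ≈ 27.4748
Perimeter P = 9 * 20 = 180
Area = (1/2) * P * a = (1/2) * 180 * 27.4748 = 2472.73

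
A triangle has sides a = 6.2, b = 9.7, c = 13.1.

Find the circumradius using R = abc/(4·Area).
s = (a+b+c)/2 = 14.5
Area = √(s(s-a)(s-b)(s-c)) = √(14.5·8.3·4.8·1.4) = 28.4386
R = abc/(4·Area) = (6.2·9.7·13.1)/(4·28.4386) = 787.834/113.7544 = 6.926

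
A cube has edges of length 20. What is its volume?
Volume = s³
Volume = 20³
Volume = 8000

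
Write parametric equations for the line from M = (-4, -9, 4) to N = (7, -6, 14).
Direction vector d = N - M = (11, 3, 10)
x = -4 + 11t, y = -9 + 3t, z = 4 + 10t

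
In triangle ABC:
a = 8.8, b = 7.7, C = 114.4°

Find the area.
Using A = ½ab·sin(C):
A = ½·8.8·7.7·sin(114.4°) = ½·67.76·0.910684 = 30.85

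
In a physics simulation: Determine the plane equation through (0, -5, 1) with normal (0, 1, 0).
d = n·P = (0)(0) + (1)(-5) + (0)(1) = -5
Plane: y = -5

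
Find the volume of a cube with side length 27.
Volume = s³
Volume = 27³
Volume = 19683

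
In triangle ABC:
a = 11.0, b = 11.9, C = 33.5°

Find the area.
Using A = ½ab·sin(C):
A = ½·11.0·11.9·sin(33.5°) = ½·130.9·0.551937 = 36.12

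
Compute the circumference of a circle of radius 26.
Circumference = 2 * pi * r
Circumference = 2 * pi * 26
Circumference = 163.36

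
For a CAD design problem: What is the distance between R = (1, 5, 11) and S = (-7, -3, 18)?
d = √[(-8)² + (-8)² + (7)²] = √177 = 13.3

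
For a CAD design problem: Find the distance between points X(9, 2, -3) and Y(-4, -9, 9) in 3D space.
d = √[(-13)² + (-11)² + (12)²] = √434 = 20.83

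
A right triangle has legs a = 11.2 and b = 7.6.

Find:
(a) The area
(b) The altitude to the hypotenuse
(a) Area = ½ab = ½·11.2·7.6 = 42.56
(b) Hypotenuse c = √(11.2² + 7.6²) = √183.2 = 13.5351
    Area = ½·c·h_c  →  h_c = 2·Area/c = 2·42.56/13.5351 = 6.289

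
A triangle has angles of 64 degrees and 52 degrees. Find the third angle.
Sum of angles in a triangle = 180 degrees
Third angle = 180 - 64 - 52
Third angle = 64 degrees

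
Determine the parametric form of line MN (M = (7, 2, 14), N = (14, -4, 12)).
Direction vector d = N - M = (7, -6, -2)
x = 7 + 7t, y = 2 - 6t, z = 14 - 2t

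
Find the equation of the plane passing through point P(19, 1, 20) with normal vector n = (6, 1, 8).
d = n·P = (6)(19) + (1)(1) + (8)(20) = 275
Plane: 6x + y + 8z = 275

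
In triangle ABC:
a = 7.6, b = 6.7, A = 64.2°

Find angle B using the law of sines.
sin(B)/b = sin(A)/a
sin(B) = b·sin(A)/a = 6.7·sin(64.2°)/7.6 = 0.793702
B = arcsin(0.793702) = 52.53°  (b ≤ a, so B ≤ A and the acute solution is unique)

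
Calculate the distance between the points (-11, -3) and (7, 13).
Using the distance formula: d = sqrt((x₂-x₁)² + (y₂-y₁)²)
dx = 7 - (-11) = 18
dy = 13 - (-3) = 16
d = sqrt(18² + 16²) = sqrt(324 + 256) = sqrt(580) = 24.08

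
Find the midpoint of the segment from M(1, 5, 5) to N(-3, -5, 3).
Midpoint = ((1-3)/2, (5-5)/2, (5+3)/2) = (-1, 0, 4)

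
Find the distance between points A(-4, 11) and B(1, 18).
Using the distance formula: d = sqrt((x₂-x₁)² + (y₂-y₁)²)
dx = 1 - (-4) = 5
dy = 18 - 11 = 7
d = sqrt(5² + 7²) = sqrt(25 + 49) = sqrt(74) = 8.60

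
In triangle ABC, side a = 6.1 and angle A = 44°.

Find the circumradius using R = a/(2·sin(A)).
R = a/(2·sin(A)) = 6.1/(2·sin(44°))
R = 6.1/(2·0.694658) = 6.1/1.389317 = 4.391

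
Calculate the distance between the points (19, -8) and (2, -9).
Using the distance formula: d = sqrt((x₂-x₁)² + (y₂-y₁)²)
dx = 2 - 19 = -17
dy = (-9) - (-8) = -1
d = sqrt((-17)² + (-1)²) = sqrt(289 + 1) = sqrt(290) = 17.03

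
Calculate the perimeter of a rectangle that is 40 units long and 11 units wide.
Perimeter = 2 * (length + width)
Perimeter = 2 * (40 + 11)
Perimeter = 2 * 51
Perimeter = 102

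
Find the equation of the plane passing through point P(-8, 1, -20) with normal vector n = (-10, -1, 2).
d = n·P = (-10)(-8) + (-1)(1) + (2)(-20) = 39
Plane: -10x - y + 2z = 39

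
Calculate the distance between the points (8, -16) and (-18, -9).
Using the distance formula: d = sqrt((x₂-x₁)² + (y₂-y₁)²)
dx = (-18) - 8 = -26
dy = (-9) - (-16) = 7
d = sqrt((-26)² + 7²) = sqrt(676 + 49) = sqrt(725) = 26.93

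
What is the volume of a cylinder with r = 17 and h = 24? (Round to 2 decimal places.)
Volume = pi * r² * h
Volume = pi * 17² * 24
Volume = pi * 289 * 24
Volume = pi * 6936
Volume = 21790.09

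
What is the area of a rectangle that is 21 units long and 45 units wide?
Area = length * width
Area = 21 * 45
Area = 945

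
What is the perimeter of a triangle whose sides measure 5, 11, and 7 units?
Perimeter = sum of all sides
Perimeter = 5 + 11 + 7
Perimeter = 23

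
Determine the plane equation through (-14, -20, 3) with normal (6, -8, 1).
d = n·P = (6)(-14) + (-8)(-20) + (1)(3) = 79
Plane: 6x - 8y + z = 79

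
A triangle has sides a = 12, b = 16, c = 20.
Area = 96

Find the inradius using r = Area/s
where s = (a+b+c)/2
s = (12+16+20)/2 = 24
r = Area/s = 96/24 = 4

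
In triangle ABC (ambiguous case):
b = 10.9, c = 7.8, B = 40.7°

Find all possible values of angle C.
sin(C)/c = sin(B)/b  →  sin(C) = c·sin(B)/b = 7.8·sin(40.7°)/10.9 = 0.466639
C₁ = arcsin(0.466639) = 27.82°,  C₂ = 180° - C₁ = 152.18°
Check C₂: A = 180° - 40.7° - 152.18° = -12.88° ≤ 0, rejected
C = 27.82° (one solution)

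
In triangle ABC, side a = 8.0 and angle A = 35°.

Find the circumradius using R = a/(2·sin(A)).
R = a/(2·sin(A)) = 8.0/(2·sin(35°))
R = 8.0/(2·0.573576) = 8.0/1.147153 = 6.974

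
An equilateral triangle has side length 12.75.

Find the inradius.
For an equilateral triangle, r = s/(2√3) where s is the side.
r = 12.75/(2√3) = 12.75/3.464102 = 3.681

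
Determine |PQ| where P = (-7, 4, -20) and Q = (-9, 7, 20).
d = √[(-2)² + (3)² + (40)²] = √1613 = 40.16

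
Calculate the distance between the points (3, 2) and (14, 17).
Using the distance formula: d = sqrt((x₂-x₁)² + (y₂-y₁)²)
dx = 14 - 3 = 11
dy = 17 - 2 = 15
d = sqrt(11² + 15²) = sqrt(121 + 225) = sqrt(346) = 18.60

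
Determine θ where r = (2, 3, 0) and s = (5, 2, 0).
r·s = 16, |r|² = 13, |s|² = 29
cos θ = 16/√377 ≈ 0.824
θ ≈ 34.51°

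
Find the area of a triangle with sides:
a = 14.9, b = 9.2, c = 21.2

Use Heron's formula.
s = (a+b+c)/2 = (14.9+9.2+21.2)/2 = 22.65
A = √(s(s-a)(s-b)(s-c)) = √(22.65·7.75·13.45·1.45)
A = √3423.42 = 58.51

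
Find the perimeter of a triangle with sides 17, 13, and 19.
Perimeter = sum of all sides
Perimeter = 17 + 13 + 19
Perimeter = 49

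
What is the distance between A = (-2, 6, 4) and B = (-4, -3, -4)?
d = √[(-2)² + (-9)² + (-8)²] = √149 = 12.21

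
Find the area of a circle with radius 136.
Area = pi * r²
Area = pi * 136²
Area = pi * 18496
Area = 58106.90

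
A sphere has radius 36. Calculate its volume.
Volume = (4/3) * pi * r³
Volume = (4/3) * pi * 36³
Volume = (4/3) * pi * 46656
Volume = 195432.20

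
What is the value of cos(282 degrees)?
cos(282 degrees) = 0.2079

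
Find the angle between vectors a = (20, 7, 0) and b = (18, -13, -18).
a·b = 269, |a|² = 449, |b|² = 817
cos θ = 269/√366833 ≈ 0.4441
θ ≈ 63.63°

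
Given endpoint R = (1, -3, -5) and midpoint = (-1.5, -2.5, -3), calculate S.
S = (2×(-1.5) - 1, 2×(-2.5) - (-3), 2×(-3) - (-5)) = (-4, -2, -1)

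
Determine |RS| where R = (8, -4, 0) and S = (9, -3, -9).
d = √[(1)² + (1)² + (-9)²] = √83 = 9.11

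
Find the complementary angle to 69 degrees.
Complementary angles sum to 90 degrees.
Other angle = 90 - 69
Other angle = 21 degrees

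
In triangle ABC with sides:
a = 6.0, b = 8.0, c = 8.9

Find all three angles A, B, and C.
By the law of cosines:
cos(A) = (b² + c² - a²)/(2bc) = 0.752879  →  A = 41.16°
cos(B) = (a² + c² - b²)/(2ac) = 0.479494  →  B = 61.35°
cos(C) = (a² + b² - c²)/(2ab) = 0.216562  →  C = 77.49°
Check: A + B + C = 180.0° ✓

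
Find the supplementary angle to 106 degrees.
Supplementary angles sum to 180 degrees.
Other angle = 180 - 106
Other angle = 74 degrees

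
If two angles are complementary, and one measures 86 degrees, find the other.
Complementary angles sum to 90 degrees.
Other angle = 90 - 86
Other angle = 4 degrees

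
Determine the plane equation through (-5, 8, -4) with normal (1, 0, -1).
d = n·P = (1)(-5) + (0)(8) + (-1)(-4) = -1
Plane: x - z = -1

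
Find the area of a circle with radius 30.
Area = pi * r²
Area = pi * 30²
Area = pi * 900
Area = 2827.43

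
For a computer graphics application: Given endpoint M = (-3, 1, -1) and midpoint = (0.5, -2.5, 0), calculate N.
N = (2×0.5 - (-3), 2×(-2.5) - 1, 2×0 - (-1)) = (4, -6, 1)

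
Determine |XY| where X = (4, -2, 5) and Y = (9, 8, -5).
d = √[(5)² + (10)² + (-10)²] = √225 = 15.0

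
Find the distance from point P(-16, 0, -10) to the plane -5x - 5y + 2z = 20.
d = |(-5)(-16) + (-5)(0) + 2(-10) - (20)| / √((-5)² + (-5)² + 2²) = 40/√54 = 5.443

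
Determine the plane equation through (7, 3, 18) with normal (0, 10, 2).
d = n·P = (0)(7) + (10)(3) + (2)(18) = 66
Plane: 10y + 2z = 66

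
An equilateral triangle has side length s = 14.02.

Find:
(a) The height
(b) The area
(a) Height h = s·√3/2 = 14.02·√3/2 = 12.14
(b) Area = (√3/4)·s² = (√3/4)·14.02² = (√3/4)·196.56 = 85.11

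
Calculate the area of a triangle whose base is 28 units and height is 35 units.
Area = (1/2) * base * height
Area = (1/2) * 28 * 35
Area = 490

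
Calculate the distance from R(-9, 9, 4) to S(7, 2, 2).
d = √[(16)² + (-7)² + (-2)²] = √309 = 17.58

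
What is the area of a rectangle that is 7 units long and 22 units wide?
Area = length * width
Area = 7 * 22
Area = 154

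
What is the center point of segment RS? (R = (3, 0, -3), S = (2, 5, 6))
Midpoint = ((3+2)/2, (0+5)/2, (-3+6)/2) = (2.5, 2.5, 1.5)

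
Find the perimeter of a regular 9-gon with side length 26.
Perimeter = number of sides * side length
Perimeter = 9 * 26
Perimeter = 234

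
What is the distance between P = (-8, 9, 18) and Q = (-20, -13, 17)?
d = √[(-12)² + (-22)² + (-1)²] = √629 = 25.08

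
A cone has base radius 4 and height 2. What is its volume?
Volume = (1/3) * pi * r² * h
Volume = (1/3) * pi * 4² * 2
Volume = (1/3) * pi * 16 * 2
Volume = (1/3) * pi * 32
Volume = 33.51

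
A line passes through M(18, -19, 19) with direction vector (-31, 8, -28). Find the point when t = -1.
P(-1) = (18 + (-31)(-1), -19 + 8(-1), 19 + (-28)(-1)) = (49, -27, 47)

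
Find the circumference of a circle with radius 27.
Circumference = 2 * pi * r
Circumference = 2 * pi * 27
Circumference = 169.65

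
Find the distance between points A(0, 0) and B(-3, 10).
Using the distance formula: d = sqrt((x₂-x₁)² + (y₂-y₁)²)
dx = (-3) - 0 = -3
dy = 10 - 0 = 10
d = sqrt((-3)² + 10²) = sqrt(9 + 100) = sqrt(109) = 10.44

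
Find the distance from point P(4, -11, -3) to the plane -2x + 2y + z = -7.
d = |(-2)(4) + 2(-11) + 1(-3) - (-7)| / √((-2)² + 2² + 1²) = 26/√9 = 8.667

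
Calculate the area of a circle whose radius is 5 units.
Area = pi * r²
Area = pi * 5²
Area = pi * 25
Area = 78.54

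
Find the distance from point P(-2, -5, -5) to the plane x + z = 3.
d = |1(-2) + 0(-5) + 1(-5) - (3)| / √(1² + 0² + 1²) = 10/√2 = 7.071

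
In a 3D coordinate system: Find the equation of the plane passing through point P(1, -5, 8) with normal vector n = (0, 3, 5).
d = n·P = (0)(1) + (3)(-5) + (5)(8) = 25
Plane: 3y + 5z = 25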